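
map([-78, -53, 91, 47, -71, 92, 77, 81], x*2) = -78*2=-156, -53*2=-106, 91*2=182, 47*2=94, -71*2=-142, 92*2=184, 77*2=154, 81*2=162
= [-156, -106, 182, 94, -142, 184, 154, 162]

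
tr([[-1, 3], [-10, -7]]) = -8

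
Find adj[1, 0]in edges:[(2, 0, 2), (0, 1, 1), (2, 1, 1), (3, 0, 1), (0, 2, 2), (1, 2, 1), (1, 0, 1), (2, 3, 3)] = 1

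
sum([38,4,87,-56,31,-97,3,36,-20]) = 38 + 4 + 87 + (-56) + 31 + (-97) + 3 + 36 + (-20)
= 26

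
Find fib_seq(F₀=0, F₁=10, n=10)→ F_2 = F_1 + F_0 = 10
F_3 = F_2 + F_1 = 20
F_4 = F_3 + F_2 = 30
...
= [0, 10, 10, 20, 30, 50, 80, 130, 210, 340]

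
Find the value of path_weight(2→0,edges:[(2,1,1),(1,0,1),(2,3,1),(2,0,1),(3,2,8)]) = w(2→0)=1
= 1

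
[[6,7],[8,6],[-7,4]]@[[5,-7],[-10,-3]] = [[-40, -63], [-20, -74], [-75, 37]]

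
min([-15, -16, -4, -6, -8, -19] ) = -19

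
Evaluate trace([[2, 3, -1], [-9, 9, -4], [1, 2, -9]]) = 2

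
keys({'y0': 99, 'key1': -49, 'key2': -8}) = ['y0', 'key1', 'key2']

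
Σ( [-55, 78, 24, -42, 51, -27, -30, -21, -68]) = -90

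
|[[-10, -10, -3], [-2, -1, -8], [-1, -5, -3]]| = 323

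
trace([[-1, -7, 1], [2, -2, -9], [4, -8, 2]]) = diagonal: (-1) + (-2) + 2
= -1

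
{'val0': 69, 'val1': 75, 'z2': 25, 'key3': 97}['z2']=25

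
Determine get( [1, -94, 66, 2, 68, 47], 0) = 1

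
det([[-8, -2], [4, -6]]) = (-8)*(-6) - (-2)*(4)
= 56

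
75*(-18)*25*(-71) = 2396250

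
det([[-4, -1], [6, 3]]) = (-4)*(3) - (-1)*(6)
= -6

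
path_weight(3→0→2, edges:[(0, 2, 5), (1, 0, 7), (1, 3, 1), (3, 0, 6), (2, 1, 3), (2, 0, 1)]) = w(3→0)=6 + w(0→2)=5
= 11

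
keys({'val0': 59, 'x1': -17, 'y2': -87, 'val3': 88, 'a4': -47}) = ['val0', 'x1', 'y2', 'val3', 'a4']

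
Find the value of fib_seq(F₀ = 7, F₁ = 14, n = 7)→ [7, 14, 21, 35, 56, 91, 147]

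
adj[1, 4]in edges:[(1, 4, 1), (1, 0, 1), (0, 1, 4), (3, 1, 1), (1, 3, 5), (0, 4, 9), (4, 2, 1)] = 1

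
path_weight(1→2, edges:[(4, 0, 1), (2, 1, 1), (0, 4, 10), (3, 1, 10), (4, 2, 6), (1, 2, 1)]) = w(1→2)=1
= 1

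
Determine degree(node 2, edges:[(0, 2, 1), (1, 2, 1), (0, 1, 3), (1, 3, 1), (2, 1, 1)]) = incident: (0,2), (1,2), (2,1)
= 3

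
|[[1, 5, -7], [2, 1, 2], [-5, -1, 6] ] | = -123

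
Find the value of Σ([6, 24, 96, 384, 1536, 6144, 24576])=32766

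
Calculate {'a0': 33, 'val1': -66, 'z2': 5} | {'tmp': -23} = {'a0': 33, 'val1': -66, 'z2': 5, 'tmp': -23}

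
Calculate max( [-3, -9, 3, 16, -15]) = 16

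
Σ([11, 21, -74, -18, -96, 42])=11 + 21 + (-74) + (-18) + (-96) + 42
= -114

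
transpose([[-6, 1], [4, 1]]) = [[-6, 4], [1, 1]]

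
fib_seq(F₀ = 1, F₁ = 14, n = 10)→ F_2 = F_1 + F_0 = 15
F_3 = F_2 + F_1 = 29
F_4 = F_3 + F_2 = 44
...
= [1, 14, 15, 29, 44, 73, 117, 190, 307, 497]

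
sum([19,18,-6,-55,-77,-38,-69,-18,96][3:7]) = slice → [-55, -77, -38, -69]
(-55) + (-77) + (-38) + (-69)
= -239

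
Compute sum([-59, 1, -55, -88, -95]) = -296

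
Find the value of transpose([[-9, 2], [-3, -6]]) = [[-9, -3], [2, -6]]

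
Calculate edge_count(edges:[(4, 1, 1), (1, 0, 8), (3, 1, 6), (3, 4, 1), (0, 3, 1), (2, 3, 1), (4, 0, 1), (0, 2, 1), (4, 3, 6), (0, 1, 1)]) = 10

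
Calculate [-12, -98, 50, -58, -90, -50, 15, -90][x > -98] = keep x where x > -98: -12✓, -98✗, 50✓, -58✓, -90✓, -50✓, 15✓, -90✓
= [-12, 50, -58, -90, -50, 15, -90]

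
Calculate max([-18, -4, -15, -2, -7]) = -2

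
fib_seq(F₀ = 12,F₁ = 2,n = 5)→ F_2 = F_1 + F_0 = 14
F_3 = F_2 + F_1 = 16
F_4 = F_3 + F_2 = 30
= [12, 2, 14, 16, 30]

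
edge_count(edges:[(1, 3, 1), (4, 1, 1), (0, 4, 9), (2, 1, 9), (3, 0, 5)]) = 5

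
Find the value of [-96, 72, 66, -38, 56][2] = 66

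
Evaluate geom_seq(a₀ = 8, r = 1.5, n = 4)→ a_0 = 8*1.5^0 = 8.0
a_1 = 8*1.5^1 = 12.0
a_2 = 8*1.5^2 = 18.0
...
= [8.0, 12.0, 18.0, 27.0]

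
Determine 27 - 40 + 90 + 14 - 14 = 77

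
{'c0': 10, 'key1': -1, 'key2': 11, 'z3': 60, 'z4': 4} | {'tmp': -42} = {'c0': 10, 'key1': -1, 'key2': 11, 'z3': 60, 'z4': 4, 'tmp': -42}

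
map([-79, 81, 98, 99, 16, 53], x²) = [6241, 6561, 9604, 9801, 256, 2809]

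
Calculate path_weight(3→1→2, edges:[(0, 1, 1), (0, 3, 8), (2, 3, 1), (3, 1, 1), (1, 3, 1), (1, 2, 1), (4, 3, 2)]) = 2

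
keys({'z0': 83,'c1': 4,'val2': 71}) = ['z0', 'c1', 'val2']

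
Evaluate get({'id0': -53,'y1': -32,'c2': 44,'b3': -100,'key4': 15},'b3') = -100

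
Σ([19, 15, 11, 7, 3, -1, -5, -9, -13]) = 19 + 15 + 11 + 7 + 3 + (-1) + (-5) + (-9) + (-13)
= 27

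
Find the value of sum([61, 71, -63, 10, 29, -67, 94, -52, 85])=61 + 71 + (-63) + 10 + 29 + (-67) + 94 + (-52) + 85
= 168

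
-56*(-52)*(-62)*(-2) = 361088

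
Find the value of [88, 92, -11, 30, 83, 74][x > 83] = [88, 92]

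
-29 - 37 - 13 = -79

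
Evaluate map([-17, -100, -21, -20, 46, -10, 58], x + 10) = [-7, -90, -11, -10, 56, 0, 68]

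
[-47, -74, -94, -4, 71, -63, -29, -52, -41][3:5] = [-4, 71]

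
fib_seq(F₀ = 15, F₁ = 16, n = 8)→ F_2 = F_1 + F_0 = 31
F_3 = F_2 + F_1 = 47
F_4 = F_3 + F_2 = 78
...
= [15, 16, 31, 47, 78, 125, 203, 328]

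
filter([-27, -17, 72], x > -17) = [72]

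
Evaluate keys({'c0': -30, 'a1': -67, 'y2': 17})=['c0', 'a1', 'y2']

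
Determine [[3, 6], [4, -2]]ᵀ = [[3, 4], [6, -2]]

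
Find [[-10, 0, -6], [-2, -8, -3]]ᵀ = [[-10, -2], [0, -8], [-6, -3]]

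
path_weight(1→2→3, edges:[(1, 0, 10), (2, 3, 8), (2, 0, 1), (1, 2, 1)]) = 9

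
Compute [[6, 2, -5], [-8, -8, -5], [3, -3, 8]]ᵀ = [[6, -8, 3], [2, -8, -3], [-5, -5, 8]]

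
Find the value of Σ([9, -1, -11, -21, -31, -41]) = 9 + (-1) + (-11) + (-21) + (-31) + (-41)
= -96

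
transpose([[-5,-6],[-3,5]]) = [[-5, -3], [-6, 5]]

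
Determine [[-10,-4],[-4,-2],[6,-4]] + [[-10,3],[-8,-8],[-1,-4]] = [[-20, -1], [-12, -10], [5, -8]]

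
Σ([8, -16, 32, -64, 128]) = 88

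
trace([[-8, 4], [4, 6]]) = -2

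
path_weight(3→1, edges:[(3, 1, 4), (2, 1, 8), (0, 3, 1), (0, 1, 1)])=4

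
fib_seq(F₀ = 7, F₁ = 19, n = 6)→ F_2 = F_1 + F_0 = 26
F_3 = F_2 + F_1 = 45
F_4 = F_3 + F_2 = 71
...
= [7, 19, 26, 45, 71, 116]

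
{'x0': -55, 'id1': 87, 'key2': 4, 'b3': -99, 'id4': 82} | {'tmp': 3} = {'x0': -55, 'id1': 87, 'key2': 4, 'b3': -99, 'id4': 82, 'tmp': 3}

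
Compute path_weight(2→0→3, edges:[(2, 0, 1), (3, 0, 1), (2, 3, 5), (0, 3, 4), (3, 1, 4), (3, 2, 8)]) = w(2→0)=1 + w(0→3)=4
= 5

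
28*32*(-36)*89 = -2870784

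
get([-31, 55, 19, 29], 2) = 19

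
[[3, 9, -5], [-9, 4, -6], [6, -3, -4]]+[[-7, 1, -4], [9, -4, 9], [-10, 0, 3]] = [[-4, 10, -9], [0, 0, 3], [-4, -3, -1]]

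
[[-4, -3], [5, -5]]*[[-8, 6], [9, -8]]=C[0][0] = (-4)*(-8) + (-3)*(9) = 5
C[0][1] = (-4)*(6) + (-3)*(-8) = 0
C[1][0] = (5)*(-8) + (-5)*(9) = -85
C[1][1] = (5)*(6) + (-5)*(-8) = 70
= [[5, 0], [-85, 70]]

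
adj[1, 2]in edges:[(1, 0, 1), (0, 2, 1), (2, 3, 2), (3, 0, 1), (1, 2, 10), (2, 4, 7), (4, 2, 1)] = 10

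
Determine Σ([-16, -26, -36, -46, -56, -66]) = -246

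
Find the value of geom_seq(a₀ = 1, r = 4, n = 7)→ [1, 4, 16, 64, 256, 1024, 4096]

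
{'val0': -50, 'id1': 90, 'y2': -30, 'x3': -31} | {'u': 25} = {'val0': -50, 'id1': 90, 'y2': -30, 'x3': -31, 'u': 25}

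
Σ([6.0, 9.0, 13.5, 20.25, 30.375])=6.0 + 9.0 + 13.5 + 20.25 + 30.375
= 79.125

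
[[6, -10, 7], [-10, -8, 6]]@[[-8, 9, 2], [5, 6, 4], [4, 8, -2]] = C[0][0] = (6)*(-8) + (-10)*(5) + (7)*(4) = -70
C[0][1] = (6)*(9) + (-10)*(6) + (7)*(8) = 50
C[0][2] = (6)*(2) + (-10)*(4) + (7)*(-2) = -42
C[1][0] = (-10)*(-8) + (-8)*(5) + (6)*(4) = 64
C[1][1] = (-10)*(9) + (-8)*(6) + (6)*(8) = -90
C[1][2] = (-10)*(2) + (-8)*(4) + (6)*(-2) = -64
= [[-70, 50, -42], [64, -90, -64]]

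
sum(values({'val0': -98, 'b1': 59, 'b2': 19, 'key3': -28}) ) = -48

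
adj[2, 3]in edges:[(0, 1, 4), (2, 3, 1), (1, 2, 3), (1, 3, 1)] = 1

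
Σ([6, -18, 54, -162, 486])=6 + -18 + 54 + -162 + 486
= 366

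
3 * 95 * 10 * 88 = 250800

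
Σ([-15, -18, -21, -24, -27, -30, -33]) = (-15) + (-18) + (-21) + (-24) + (-27) + (-30) + (-33)
= -168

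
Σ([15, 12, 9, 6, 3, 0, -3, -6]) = 15 + 12 + 9 + 6 + 3 + 0 + (-3) + (-6)
= 36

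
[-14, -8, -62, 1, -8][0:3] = [-14, -8, -62]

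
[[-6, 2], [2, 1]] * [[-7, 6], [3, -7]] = [[48, -50], [-11, 5]]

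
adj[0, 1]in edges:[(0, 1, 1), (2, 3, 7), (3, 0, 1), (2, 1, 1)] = 1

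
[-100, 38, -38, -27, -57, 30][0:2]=[-100, 38]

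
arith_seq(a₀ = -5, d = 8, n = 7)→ a_0 = -5 + 0*8 = -5
a_1 = -5 + 1*8 = 3
a_2 = -5 + 2*8 = 11
...
= [-5, 3, 11, 19, 27, 35, 43]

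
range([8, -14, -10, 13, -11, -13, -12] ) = 27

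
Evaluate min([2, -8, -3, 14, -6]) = -8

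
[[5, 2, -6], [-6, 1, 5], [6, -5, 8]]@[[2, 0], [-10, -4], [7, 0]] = [[-52, -8], [13, -4], [118, 20]]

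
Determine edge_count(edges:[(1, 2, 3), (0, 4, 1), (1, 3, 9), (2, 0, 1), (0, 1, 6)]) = 5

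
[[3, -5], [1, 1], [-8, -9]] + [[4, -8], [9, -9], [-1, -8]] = [[7, -13], [10, -8], [-9, -17]]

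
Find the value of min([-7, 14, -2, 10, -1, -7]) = -7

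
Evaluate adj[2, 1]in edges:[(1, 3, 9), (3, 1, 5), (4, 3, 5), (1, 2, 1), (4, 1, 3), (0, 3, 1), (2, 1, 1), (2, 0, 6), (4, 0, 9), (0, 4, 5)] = 1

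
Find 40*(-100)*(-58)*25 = 5800000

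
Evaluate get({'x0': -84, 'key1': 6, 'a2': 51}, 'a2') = 51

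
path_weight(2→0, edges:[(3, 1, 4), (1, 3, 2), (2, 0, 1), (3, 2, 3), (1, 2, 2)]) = w(2→0)=1
= 1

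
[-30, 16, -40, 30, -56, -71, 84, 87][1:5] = [16, -40, 30, -56]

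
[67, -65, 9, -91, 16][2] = 9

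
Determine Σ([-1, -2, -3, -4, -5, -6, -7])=-28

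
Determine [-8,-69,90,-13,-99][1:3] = [-69, 90]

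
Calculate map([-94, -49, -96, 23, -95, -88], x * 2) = -94*2=-188, -49*2=-98, -96*2=-192, 23*2=46, -95*2=-190, -88*2=-176
= [-188, -98, -192, 46, -190, -176]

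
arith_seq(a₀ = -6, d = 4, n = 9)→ a_0 = -6 + 0*4 = -6
a_1 = -6 + 1*4 = -2
a_2 = -6 + 2*4 = 2
...
= [-6, -2, 2, 6, 10, 14, 18, 22, 26]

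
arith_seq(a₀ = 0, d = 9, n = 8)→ a_0 = 0 + 0*9 = 0
a_1 = 0 + 1*9 = 9
a_2 = 0 + 2*9 = 18
...
= [0, 9, 18, 27, 36, 45, 54, 63]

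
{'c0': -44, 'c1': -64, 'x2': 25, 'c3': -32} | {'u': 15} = {'c0': -44, 'c1': -64, 'x2': 25, 'c3': -32, 'u': 15}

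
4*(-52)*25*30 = -156000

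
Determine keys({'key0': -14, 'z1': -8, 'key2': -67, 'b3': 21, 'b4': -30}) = ['key0', 'z1', 'key2', 'b3', 'b4']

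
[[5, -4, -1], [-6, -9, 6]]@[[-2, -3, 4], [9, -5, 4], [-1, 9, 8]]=C[0][0] = (5)*(-2) + (-4)*(9) + (-1)*(-1) = -45
C[0][1] = (5)*(-3) + (-4)*(-5) + (-1)*(9) = -4
C[0][2] = (5)*(4) + (-4)*(4) + (-1)*(8) = -4
C[1][0] = (-6)*(-2) + (-9)*(9) + (6)*(-1) = -75
C[1][1] = (-6)*(-3) + (-9)*(-5) + (6)*(9) = 117
C[1][2] = (-6)*(4) + (-9)*(4) + (6)*(8) = -12
= [[-45, -4, -4], [-75, 117, -12]]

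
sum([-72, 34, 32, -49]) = (-72) + 34 + 32 + (-49)
= -55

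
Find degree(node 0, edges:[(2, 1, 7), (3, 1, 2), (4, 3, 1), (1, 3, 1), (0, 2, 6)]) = 1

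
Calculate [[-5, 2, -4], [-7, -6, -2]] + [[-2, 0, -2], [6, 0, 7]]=[[-7, 2, -6], [-1, -6, 5]]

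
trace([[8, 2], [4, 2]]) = 10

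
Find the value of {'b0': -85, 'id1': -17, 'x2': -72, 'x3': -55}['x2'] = -72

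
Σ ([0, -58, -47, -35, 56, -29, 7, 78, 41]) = 13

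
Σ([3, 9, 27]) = 39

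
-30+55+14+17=56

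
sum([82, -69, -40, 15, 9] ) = -3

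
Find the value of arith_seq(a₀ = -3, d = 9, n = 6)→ a_0 = -3 + 0*9 = -3
a_1 = -3 + 1*9 = 6
a_2 = -3 + 2*9 = 15
...
= [-3, 6, 15, 24, 33, 42]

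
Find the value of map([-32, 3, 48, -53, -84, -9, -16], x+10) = -32+10=-22, 3+10=13, 48+10=58, -53+10=-43, -84+10=-74, -9+10=1, -16+10=-6
= [-22, 13, 58, -43, -74, 1, -6]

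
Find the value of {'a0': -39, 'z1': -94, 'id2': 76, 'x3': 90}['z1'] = -94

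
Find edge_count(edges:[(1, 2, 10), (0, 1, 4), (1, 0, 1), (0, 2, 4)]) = 4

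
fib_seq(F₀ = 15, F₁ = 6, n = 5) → [15, 6, 21, 27, 48]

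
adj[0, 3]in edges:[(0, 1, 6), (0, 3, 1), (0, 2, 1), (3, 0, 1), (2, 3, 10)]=1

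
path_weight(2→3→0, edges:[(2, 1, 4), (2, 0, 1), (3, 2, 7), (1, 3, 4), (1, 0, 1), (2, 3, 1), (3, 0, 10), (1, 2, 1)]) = w(2→3)=1 + w(3→0)=10
= 11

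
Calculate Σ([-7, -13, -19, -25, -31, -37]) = (-7) + (-13) + (-19) + (-25) + (-31) + (-37)
= -132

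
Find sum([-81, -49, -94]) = (-81) + (-49) + (-94)
= -224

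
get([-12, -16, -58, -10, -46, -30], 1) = -16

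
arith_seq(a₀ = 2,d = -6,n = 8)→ a_0 = 2 + 0*-6 = 2
a_1 = 2 + 1*-6 = -4
a_2 = 2 + 2*-6 = -10
...
= [2, -4, -10, -16, -22, -28, -34, -40]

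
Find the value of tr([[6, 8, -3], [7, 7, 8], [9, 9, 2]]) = diagonal: 6 + 7 + 2
= 15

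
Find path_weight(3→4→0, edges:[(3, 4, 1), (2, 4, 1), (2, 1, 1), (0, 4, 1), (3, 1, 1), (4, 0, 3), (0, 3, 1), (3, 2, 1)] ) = w(3→4)=1 + w(4→0)=3
= 4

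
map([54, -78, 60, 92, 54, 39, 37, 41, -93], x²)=(54)²=2916, (-78)²=6084, (60)²=3600, (92)²=8464, (54)²=2916, (39)²=1521, (37)²=1369, (41)²=1681, (-93)²=8649
= [2916, 6084, 3600, 8464, 2916, 1521, 1369, 1681, 8649]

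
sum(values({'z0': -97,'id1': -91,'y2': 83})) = (-97) + (-91) + 83
= -105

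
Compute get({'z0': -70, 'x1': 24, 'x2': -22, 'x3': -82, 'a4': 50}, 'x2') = -22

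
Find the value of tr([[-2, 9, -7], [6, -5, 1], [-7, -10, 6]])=diagonal: (-2) + (-5) + 6
= -1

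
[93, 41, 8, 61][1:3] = [41, 8]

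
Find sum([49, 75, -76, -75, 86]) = 49 + 75 + (-76) + (-75) + 86
= 59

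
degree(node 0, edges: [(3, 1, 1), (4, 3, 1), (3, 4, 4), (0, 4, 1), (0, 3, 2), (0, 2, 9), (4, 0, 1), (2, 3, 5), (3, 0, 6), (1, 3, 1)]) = 5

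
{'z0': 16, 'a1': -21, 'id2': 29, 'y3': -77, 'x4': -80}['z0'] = 16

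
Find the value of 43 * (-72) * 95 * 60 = -17647200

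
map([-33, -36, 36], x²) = [1089, 1296, 1296]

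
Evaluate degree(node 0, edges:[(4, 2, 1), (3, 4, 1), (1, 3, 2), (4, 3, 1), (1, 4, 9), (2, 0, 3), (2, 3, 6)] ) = incident: (2,0)
= 1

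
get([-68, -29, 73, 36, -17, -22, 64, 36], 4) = -17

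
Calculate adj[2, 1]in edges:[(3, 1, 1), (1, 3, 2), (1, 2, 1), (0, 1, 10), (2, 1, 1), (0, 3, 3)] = 1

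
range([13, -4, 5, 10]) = 17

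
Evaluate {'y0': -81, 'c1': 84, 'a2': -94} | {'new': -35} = {'y0': -81, 'c1': 84, 'a2': -94, 'new': -35}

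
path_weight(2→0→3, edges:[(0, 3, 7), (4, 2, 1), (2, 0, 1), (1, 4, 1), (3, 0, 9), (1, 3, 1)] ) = w(2→0)=1 + w(0→3)=7
= 8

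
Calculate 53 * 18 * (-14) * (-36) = 480816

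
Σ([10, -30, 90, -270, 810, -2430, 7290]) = 10 + -30 + 90 + -270 + 810 + -2430 + 7290
= 5470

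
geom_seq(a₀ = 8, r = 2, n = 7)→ [8, 16, 32, 64, 128, 256, 512]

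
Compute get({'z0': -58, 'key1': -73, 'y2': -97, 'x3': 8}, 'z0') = -58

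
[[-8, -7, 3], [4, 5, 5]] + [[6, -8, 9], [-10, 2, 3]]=[[-2, -15, 12], [-6, 7, 8]]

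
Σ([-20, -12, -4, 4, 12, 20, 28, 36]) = (-20) + (-12) + (-4) + 4 + 12 + 20 + 28 + 36
= 64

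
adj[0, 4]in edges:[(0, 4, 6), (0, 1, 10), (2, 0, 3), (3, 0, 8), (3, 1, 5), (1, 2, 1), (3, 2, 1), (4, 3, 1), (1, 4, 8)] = 6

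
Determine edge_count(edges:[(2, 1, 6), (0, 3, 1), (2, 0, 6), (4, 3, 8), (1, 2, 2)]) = 5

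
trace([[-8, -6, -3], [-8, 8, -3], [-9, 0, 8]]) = 8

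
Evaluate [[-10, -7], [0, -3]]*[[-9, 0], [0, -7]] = [[90, 49], [0, 21]]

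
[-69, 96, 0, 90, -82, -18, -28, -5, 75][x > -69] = [96, 0, 90, -18, -28, -5, 75]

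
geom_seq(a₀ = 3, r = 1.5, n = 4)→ [3.0, 4.5, 6.75, 10.125]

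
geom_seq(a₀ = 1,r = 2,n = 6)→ a_0 = 1*2^0 = 1
a_1 = 1*2^1 = 2
a_2 = 1*2^2 = 4
...
= [1, 2, 4, 8, 16, 32]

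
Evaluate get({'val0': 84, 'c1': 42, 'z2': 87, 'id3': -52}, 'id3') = -52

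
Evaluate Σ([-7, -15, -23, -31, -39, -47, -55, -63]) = -280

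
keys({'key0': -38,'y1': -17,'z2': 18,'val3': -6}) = ['key0', 'y1', 'z2', 'val3']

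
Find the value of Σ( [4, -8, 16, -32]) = -20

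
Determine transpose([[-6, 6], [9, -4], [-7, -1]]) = [[-6, 9, -7], [6, -4, -1]]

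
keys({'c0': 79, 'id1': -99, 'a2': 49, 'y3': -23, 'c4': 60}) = ['c0', 'id1', 'a2', 'y3', 'c4']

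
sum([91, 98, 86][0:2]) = 189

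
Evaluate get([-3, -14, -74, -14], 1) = -14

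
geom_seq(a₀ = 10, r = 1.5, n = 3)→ [10.0, 15.0, 22.5]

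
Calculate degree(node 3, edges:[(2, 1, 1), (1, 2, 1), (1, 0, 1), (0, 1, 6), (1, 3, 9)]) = 1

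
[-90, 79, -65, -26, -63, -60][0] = -90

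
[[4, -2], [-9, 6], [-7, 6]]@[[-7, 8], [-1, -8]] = [[-26, 48], [57, -120], [43, -104]]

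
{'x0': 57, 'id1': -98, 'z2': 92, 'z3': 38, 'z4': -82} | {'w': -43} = {'x0': 57, 'id1': -98, 'z2': 92, 'z3': 38, 'z4': -82, 'w': -43}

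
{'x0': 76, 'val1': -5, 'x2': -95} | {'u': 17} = {'x0': 76, 'val1': -5, 'x2': -95, 'u': 17}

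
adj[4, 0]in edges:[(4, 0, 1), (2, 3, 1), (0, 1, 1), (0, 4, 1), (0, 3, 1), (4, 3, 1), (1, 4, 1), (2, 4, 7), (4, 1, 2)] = 1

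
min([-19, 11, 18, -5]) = -19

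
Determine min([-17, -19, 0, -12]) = -19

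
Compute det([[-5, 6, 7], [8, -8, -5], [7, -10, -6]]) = -80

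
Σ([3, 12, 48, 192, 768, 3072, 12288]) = 16383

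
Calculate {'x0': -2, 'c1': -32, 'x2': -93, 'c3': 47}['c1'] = -32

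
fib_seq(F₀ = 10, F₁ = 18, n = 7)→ F_2 = F_1 + F_0 = 28
F_3 = F_2 + F_1 = 46
F_4 = F_3 + F_2 = 74
...
= [10, 18, 28, 46, 74, 120, 194]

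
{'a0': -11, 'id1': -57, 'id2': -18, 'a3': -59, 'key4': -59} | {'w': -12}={'a0': -11, 'id1': -57, 'id2': -18, 'a3': -59, 'key4': -59, 'w': -12}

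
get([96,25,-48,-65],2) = -48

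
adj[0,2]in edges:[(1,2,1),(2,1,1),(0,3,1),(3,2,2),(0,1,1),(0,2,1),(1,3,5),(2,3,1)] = 1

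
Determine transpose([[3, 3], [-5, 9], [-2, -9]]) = [[3, -5, -2], [3, 9, -9]]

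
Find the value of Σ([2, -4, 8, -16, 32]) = 22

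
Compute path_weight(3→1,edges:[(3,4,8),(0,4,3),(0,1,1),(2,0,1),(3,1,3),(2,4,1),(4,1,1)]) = 3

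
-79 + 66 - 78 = -91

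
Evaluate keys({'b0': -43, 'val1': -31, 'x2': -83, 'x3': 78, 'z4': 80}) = ['b0', 'val1', 'x2', 'x3', 'z4']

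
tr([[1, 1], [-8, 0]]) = diagonal: 1 + 0
= 1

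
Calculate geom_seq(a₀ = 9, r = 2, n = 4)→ a_0 = 9*2^0 = 9
a_1 = 9*2^1 = 18
a_2 = 9*2^2 = 36
...
= [9, 18, 36, 72]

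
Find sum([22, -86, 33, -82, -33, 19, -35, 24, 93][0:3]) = slice → [22, -86, 33]
22 + (-86) + 33
= -31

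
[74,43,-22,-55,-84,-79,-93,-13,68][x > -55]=keep x where x > -55: 74✓, 43✓, -22✓, -55✗, -84✗, -79✗, -93✗, -13✓, 68✓
= [74, 43, -22, -13, 68]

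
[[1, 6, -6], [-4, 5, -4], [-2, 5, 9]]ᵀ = [[1, -4, -2], [6, 5, 5], [-6, -4, 9]]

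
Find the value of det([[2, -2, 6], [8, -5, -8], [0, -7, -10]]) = -508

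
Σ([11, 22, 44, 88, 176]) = 341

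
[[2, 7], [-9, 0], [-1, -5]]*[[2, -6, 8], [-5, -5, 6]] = C[0][0] = (2)*(2) + (7)*(-5) = -31
C[0][1] = (2)*(-6) + (7)*(-5) = -47
C[0][2] = (2)*(8) + (7)*(6) = 58
C[1][0] = (-9)*(2) + (0)*(-5) = -18
C[1][1] = (-9)*(-6) + (0)*(-5) = 54
C[1][2] = (-9)*(8) + (0)*(6) = -72
... (3 more cells)
= [[-31, -47, 58], [-18, 54, -72], [23, 31, -38]]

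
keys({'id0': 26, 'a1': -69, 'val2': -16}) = ['id0', 'a1', 'val2']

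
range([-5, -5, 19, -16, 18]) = 35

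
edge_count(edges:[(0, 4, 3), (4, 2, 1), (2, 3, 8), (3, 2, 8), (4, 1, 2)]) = 5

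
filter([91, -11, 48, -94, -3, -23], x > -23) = keep x where x > -23: 91✓, -11✓, 48✓, -94✗, -3✓, -23✗
= [91, -11, 48, -3]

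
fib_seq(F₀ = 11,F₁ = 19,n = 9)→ [11, 19, 30, 49, 79, 128, 207, 335, 542]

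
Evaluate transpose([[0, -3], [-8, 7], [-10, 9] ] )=[[0, -8, -10], [-3, 7, 9]]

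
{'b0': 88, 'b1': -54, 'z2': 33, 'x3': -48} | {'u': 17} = {'b0': 88, 'b1': -54, 'z2': 33, 'x3': -48, 'u': 17}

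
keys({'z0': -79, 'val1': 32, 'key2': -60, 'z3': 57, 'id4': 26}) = ['z0', 'val1', 'key2', 'z3', 'id4']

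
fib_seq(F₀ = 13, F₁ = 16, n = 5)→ F_2 = F_1 + F_0 = 29
F_3 = F_2 + F_1 = 45
F_4 = F_3 + F_2 = 74
= [13, 16, 29, 45, 74]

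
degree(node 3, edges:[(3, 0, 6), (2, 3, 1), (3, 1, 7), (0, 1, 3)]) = 3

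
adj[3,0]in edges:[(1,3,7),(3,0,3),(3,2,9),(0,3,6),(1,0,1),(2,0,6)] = 3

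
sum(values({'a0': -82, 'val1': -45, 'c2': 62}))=-65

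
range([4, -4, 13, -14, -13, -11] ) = 27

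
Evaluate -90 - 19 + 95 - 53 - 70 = -137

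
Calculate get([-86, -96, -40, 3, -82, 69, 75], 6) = 75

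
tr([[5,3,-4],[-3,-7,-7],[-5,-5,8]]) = 6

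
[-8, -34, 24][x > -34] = keep x where x > -34: -8✓, -34✗, 24✓
= [-8, 24]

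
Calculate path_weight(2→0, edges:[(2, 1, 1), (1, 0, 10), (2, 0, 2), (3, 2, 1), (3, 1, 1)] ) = 2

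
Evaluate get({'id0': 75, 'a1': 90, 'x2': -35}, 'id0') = 75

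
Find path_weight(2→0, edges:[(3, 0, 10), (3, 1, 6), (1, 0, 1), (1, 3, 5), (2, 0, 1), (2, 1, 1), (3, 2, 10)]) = w(2→0)=1
= 1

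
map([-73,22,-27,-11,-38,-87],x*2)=[-146, 44, -54, -22, -76, -174]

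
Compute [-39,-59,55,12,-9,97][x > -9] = [55, 12, 97]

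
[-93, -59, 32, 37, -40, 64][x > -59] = keep x where x > -59: -93✗, -59✗, 32✓, 37✓, -40✓, 64✓
= [32, 37, -40, 64]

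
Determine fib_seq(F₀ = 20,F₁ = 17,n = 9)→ F_2 = F_1 + F_0 = 37
F_3 = F_2 + F_1 = 54
F_4 = F_3 + F_2 = 91
...
= [20, 17, 37, 54, 91, 145, 236, 381, 617]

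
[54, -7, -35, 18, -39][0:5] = [54, -7, -35, 18, -39]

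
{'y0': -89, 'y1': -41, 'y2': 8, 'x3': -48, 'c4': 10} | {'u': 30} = {'y0': -89, 'y1': -41, 'y2': 8, 'x3': -48, 'c4': 10, 'u': 30}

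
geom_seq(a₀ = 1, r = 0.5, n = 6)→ [1.0, 0.5, 0.25, 0.125, 0.0625, 0.03125]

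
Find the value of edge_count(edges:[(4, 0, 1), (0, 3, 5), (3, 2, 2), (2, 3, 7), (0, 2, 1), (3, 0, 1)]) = 6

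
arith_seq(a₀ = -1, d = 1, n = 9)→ a_0 = -1 + 0*1 = -1
a_1 = -1 + 1*1 = 0
a_2 = -1 + 2*1 = 1
...
= [-1, 0, 1, 2, 3, 4, 5, 6, 7]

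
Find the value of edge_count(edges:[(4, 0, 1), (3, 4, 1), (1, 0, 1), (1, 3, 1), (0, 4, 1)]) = 5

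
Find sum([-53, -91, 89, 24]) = -31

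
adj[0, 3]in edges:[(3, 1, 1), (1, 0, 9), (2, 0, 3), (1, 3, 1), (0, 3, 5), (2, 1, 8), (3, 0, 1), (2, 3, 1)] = 5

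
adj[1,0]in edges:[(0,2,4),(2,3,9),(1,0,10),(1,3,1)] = 10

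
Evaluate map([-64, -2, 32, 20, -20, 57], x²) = [4096, 4, 1024, 400, 400, 3249]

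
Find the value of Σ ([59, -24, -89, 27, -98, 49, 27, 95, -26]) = 20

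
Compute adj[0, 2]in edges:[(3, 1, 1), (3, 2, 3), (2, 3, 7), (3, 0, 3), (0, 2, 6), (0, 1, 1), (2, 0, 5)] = 6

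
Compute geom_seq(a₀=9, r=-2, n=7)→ a_0 = 9*(-2)^0 = 9
a_1 = 9*(-2)^1 = -18
a_2 = 9*(-2)^2 = 36
...
= [9, -18, 36, -72, 144, -288, 576]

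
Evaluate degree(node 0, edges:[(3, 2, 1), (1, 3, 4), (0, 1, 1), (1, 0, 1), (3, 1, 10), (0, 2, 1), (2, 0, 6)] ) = 4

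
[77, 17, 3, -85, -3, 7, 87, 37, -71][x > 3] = keep x where x > 3: 77✓, 17✓, 3✗, -85✗, -3✗, 7✓, 87✓, 37✓, -71✗
= [77, 17, 7, 87, 37]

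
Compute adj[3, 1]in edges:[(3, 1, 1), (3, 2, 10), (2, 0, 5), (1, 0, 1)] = 1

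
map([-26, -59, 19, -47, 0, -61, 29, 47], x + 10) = [-16, -49, 29, -37, 10, -51, 39, 57]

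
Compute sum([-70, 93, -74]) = -51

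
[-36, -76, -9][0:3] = [-36, -76, -9]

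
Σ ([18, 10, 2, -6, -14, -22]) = 18 + 10 + 2 + (-6) + (-14) + (-22)
= -12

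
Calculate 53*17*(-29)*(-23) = 600967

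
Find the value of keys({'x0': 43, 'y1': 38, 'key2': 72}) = ['x0', 'y1', 'key2']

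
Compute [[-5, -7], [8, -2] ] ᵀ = [[-5, 8], [-7, -2]]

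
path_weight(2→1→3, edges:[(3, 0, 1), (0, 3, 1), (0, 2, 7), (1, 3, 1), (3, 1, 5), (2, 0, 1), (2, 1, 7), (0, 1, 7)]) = w(2→1)=7 + w(1→3)=1
= 8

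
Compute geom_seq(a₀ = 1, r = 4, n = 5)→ a_0 = 1*4^0 = 1
a_1 = 1*4^1 = 4
a_2 = 1*4^2 = 16
...
= [1, 4, 16, 64, 256]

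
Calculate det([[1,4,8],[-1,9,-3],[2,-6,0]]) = (1)*(1)*det([[9, -3], [-6, 0]]) + (-1)*(4)*det([[-1, -3], [2, 0]]) + (1)*(8)*det([[-1, 9], [2, -6]])
= -18 + -24 + -96
= -138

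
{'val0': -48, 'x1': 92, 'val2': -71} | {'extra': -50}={'val0': -48, 'x1': 92, 'val2': -71, 'extra': -50}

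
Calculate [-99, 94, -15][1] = 94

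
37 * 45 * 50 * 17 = 1415250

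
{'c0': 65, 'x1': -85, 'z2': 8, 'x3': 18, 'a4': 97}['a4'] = 97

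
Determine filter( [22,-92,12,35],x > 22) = keep x where x > 22: 22✗, -92✗, 12✗, 35✓
= [35]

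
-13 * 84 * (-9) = 9828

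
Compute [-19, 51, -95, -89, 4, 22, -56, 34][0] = -19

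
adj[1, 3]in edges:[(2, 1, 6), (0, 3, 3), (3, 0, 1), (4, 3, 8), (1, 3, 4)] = 4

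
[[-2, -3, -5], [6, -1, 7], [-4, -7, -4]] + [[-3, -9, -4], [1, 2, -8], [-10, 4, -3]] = [[-5, -12, -9], [7, 1, -1], [-14, -3, -7]]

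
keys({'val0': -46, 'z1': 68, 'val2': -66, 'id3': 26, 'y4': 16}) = ['val0', 'z1', 'val2', 'id3', 'y4']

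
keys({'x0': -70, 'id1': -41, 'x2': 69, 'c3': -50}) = ['x0', 'id1', 'x2', 'c3']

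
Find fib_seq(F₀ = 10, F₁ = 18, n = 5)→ [10, 18, 28, 46, 74]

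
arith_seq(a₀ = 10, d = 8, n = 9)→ a_0 = 10 + 0*8 = 10
a_1 = 10 + 1*8 = 18
a_2 = 10 + 2*8 = 26
...
= [10, 18, 26, 34, 42, 50, 58, 66, 74]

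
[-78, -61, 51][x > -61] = keep x where x > -61: -78✗, -61✗, 51✓
= [51]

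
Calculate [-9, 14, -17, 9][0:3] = [-9, 14, -17]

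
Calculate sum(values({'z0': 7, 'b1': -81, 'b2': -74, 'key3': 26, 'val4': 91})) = -31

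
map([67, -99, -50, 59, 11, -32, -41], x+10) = [77, -89, -40, 69, 21, -22, -31]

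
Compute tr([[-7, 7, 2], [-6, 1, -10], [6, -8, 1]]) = -5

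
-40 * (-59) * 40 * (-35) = -3304000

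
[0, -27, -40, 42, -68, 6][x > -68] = [0, -27, -40, 42, 6]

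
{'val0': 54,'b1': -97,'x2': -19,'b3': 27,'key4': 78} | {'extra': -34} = {'val0': 54, 'b1': -97, 'x2': -19, 'b3': 27, 'key4': 78, 'extra': -34}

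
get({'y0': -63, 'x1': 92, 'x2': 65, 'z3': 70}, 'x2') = 65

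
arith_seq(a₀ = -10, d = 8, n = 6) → [-10, -2, 6, 14, 22, 30]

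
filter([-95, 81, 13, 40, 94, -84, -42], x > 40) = keep x where x > 40: -95✗, 81✓, 13✗, 40✗, 94✓, -84✗, -42✗
= [81, 94]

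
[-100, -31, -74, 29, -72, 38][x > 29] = keep x where x > 29: -100✗, -31✗, -74✗, 29✗, -72✗, 38✓
= [38]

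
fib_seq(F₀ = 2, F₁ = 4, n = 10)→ F_2 = F_1 + F_0 = 6
F_3 = F_2 + F_1 = 10
F_4 = F_3 + F_2 = 16
...
= [2, 4, 6, 10, 16, 26, 42, 68, 110, 178]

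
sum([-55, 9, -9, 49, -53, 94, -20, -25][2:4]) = slice → [-9, 49]
(-9) + 49
= 40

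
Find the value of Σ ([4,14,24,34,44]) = 4 + 14 + 24 + 34 + 44
= 120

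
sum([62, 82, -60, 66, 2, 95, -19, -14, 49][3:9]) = slice → [66, 2, 95, -19, -14, 49]
66 + 2 + 95 + (-19) + (-14) + 49
= 179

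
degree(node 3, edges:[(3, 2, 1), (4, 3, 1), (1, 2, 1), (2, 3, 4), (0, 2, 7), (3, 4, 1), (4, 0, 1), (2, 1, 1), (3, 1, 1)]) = incident: (3,2), (4,3), (2,3), (3,4), (3,1)
= 5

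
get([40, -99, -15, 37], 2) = -15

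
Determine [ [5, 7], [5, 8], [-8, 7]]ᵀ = [[5, 5, -8], [7, 8, 7]]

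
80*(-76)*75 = -456000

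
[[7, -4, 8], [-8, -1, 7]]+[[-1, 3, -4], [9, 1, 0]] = [[6, -1, 4], [1, 0, 7]]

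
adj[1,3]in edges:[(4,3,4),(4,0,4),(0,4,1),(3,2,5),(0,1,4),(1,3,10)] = 10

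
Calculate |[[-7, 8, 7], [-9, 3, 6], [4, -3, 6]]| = (1)*(-7)*det([[3, 6], [-3, 6]]) + (-1)*(8)*det([[-9, 6], [4, 6]]) + (1)*(7)*det([[-9, 3], [4, -3]])
= -252 + 624 + 105
= 477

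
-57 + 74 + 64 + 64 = 145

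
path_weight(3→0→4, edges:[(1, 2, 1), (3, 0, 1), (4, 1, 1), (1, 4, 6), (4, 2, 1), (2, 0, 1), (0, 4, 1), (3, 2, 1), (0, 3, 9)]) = w(3→0)=1 + w(0→4)=1
= 2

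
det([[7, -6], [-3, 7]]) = (7)*(7) - (-6)*(-3)
= 31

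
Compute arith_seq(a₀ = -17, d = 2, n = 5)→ a_0 = -17 + 0*2 = -17
a_1 = -17 + 1*2 = -15
a_2 = -17 + 2*2 = -13
...
= [-17, -15, -13, -11, -9]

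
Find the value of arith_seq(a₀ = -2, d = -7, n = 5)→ [-2, -9, -16, -23, -30]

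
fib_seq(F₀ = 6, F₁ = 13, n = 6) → F_2 = F_1 + F_0 = 19
F_3 = F_2 + F_1 = 32
F_4 = F_3 + F_2 = 51
...
= [6, 13, 19, 32, 51, 83]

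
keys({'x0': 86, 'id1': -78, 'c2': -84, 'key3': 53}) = ['x0', 'id1', 'c2', 'key3']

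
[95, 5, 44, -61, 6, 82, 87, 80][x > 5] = keep x where x > 5: 95✓, 5✗, 44✓, -61✗, 6✓, 82✓, 87✓, 80✓
= [95, 44, 6, 82, 87, 80]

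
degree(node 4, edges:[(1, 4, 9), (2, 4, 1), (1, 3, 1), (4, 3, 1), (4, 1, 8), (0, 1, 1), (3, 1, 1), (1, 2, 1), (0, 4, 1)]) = incident: (1,4), (2,4), (4,3), (4,1), (0,4)
= 5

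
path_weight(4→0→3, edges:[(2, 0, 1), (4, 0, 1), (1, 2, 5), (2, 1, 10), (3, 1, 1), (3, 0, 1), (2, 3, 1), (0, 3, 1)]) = w(4→0)=1 + w(0→3)=1
= 2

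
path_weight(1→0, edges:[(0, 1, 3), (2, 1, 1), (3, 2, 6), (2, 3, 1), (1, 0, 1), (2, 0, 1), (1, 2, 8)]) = 1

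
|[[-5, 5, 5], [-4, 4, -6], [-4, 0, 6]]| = (1)*(-5)*det([[4, -6], [0, 6]]) + (-1)*(5)*det([[-4, -6], [-4, 6]]) + (1)*(5)*det([[-4, 4], [-4, 0]])
= -120 + 240 + 80
= 200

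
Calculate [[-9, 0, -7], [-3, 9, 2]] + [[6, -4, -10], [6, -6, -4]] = [[-3, -4, -17], [3, 3, -2]]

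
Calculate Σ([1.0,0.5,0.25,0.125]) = 1.0 + 0.5 + 0.25 + 0.125
= 1.875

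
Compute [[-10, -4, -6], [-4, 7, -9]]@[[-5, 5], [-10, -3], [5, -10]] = [[60, 22], [-95, 49]]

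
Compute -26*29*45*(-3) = 101790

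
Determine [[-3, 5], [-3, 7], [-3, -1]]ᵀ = [[-3, -3, -3], [5, 7, -1]]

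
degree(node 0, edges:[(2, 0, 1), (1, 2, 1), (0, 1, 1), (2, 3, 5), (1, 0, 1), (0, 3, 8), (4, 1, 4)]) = incident: (2,0), (0,1), (1,0), (0,3)
= 4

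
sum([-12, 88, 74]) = 150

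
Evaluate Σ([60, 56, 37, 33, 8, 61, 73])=60 + 56 + 37 + 33 + 8 + 61 + 73
= 328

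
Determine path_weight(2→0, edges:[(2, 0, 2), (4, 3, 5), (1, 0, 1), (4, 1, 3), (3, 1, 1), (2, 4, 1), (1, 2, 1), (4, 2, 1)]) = w(2→0)=2
= 2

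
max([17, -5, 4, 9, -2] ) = 17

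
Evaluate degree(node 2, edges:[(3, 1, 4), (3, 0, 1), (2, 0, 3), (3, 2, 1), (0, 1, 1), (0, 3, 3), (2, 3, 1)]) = 3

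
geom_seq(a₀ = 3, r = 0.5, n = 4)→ [3.0, 1.5, 0.75, 0.375]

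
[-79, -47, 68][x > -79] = [-47, 68]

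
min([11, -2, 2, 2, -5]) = -5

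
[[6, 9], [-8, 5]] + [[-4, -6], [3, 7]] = [[2, 3], [-5, 12]]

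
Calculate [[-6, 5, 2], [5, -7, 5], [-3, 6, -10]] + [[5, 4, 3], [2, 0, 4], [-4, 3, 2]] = [[-1, 9, 5], [7, -7, 9], [-7, 9, -8]]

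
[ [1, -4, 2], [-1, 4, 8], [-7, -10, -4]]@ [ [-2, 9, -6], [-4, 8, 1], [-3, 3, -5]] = [[8, -17, -20], [-38, 47, -30], [66, -155, 52]]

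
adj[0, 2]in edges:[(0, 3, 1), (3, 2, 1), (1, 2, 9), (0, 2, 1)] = 1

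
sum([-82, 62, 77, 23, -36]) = 44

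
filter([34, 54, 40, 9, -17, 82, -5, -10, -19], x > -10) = keep x where x > -10: 34✓, 54✓, 40✓, 9✓, -17✗, 82✓, -5✓, -10✗, -19✗
= [34, 54, 40, 9, 82, -5]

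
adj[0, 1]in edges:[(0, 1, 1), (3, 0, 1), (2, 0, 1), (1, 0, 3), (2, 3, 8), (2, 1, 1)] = 1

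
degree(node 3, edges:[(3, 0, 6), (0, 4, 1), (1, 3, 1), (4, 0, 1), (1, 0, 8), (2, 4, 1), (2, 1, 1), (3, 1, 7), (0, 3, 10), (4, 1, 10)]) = 4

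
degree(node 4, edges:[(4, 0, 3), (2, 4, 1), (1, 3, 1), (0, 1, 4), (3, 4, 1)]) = 3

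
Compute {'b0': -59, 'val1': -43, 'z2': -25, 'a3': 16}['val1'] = -43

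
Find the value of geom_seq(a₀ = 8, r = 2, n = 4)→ [8, 16, 32, 64]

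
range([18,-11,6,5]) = 29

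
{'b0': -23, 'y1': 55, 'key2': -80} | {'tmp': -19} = {'b0': -23, 'y1': 55, 'key2': -80, 'tmp': -19}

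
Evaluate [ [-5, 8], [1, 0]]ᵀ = [[-5, 1], [8, 0]]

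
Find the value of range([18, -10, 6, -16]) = 34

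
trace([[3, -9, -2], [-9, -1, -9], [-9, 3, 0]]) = diagonal: 3 + (-1) + 0
= 2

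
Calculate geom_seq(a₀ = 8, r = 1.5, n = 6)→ a_0 = 8*1.5^0 = 8.0
a_1 = 8*1.5^1 = 12.0
a_2 = 8*1.5^2 = 18.0
...
= [8.0, 12.0, 18.0, 27.0, 40.5, 60.75]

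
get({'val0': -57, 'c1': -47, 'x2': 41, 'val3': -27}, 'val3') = -27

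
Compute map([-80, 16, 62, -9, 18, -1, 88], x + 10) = -80+10=-70, 16+10=26, 62+10=72, -9+10=1, 18+10=28, -1+10=9, 88+10=98
= [-70, 26, 72, 1, 28, 9, 98]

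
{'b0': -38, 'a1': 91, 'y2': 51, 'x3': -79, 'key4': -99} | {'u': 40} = {'b0': -38, 'a1': 91, 'y2': 51, 'x3': -79, 'key4': -99, 'u': 40}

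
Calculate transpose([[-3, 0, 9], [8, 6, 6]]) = [[-3, 8], [0, 6], [9, 6]]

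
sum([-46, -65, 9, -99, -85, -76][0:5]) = slice → [-46, -65, 9, -99, -85]
(-46) + (-65) + 9 + (-99) + (-85)
= -286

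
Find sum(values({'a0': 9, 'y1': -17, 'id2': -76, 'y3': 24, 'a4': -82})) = 9 + (-17) + (-76) + 24 + (-82)
= -142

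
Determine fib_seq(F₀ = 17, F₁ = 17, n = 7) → [17, 17, 34, 51, 85, 136, 221]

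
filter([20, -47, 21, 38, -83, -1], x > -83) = keep x where x > -83: 20✓, -47✓, 21✓, 38✓, -83✗, -1✓
= [20, -47, 21, 38, -1]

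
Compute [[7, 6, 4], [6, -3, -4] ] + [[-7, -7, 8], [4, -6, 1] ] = [[0, -1, 12], [10, -9, -3]]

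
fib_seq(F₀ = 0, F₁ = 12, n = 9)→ [0, 12, 12, 24, 36, 60, 96, 156, 252]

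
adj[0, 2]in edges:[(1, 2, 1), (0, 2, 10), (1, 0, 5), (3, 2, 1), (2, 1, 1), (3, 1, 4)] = 10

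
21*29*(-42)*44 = -1125432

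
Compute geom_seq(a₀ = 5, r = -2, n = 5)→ [5, -10, 20, -40, 80]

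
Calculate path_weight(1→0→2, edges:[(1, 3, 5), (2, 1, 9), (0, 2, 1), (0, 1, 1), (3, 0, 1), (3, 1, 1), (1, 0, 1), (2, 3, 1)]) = 2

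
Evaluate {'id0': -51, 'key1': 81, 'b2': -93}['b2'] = -93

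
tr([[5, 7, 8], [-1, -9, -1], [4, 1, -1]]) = diagonal: 5 + (-9) + (-1)
= -5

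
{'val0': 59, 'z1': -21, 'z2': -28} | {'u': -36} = {'val0': 59, 'z1': -21, 'z2': -28, 'u': -36}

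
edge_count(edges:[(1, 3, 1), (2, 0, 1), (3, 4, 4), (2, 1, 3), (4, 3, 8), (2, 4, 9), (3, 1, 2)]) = 7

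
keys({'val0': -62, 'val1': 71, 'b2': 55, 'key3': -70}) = ['val0', 'val1', 'b2', 'key3']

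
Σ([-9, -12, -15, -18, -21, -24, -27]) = -126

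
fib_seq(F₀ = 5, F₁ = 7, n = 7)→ [5, 7, 12, 19, 31, 50, 81]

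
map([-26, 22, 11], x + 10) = -26+10=-16, 22+10=32, 11+10=21
= [-16, 32, 21]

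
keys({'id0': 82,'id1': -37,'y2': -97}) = ['id0', 'id1', 'y2']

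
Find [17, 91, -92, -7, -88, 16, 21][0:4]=[17, 91, -92, -7]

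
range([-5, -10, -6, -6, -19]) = 14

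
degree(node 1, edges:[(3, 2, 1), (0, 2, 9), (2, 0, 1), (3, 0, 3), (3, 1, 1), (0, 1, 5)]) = incident: (3,1), (0,1)
= 2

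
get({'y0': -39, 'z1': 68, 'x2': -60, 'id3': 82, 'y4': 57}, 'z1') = 68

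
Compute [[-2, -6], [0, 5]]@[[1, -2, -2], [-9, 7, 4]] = [[52, -38, -20], [-45, 35, 20]]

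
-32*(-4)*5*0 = 0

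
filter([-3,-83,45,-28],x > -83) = keep x where x > -83: -3✓, -83✗, 45✓, -28✓
= [-3, 45, -28]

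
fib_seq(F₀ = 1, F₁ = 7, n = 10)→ F_2 = F_1 + F_0 = 8
F_3 = F_2 + F_1 = 15
F_4 = F_3 + F_2 = 23
...
= [1, 7, 8, 15, 23, 38, 61, 99, 160, 259]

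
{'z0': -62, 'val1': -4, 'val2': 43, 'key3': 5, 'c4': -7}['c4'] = -7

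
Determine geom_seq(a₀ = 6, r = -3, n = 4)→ a_0 = 6*(-3)^0 = 6
a_1 = 6*(-3)^1 = -18
a_2 = 6*(-3)^2 = 54
...
= [6, -18, 54, -162]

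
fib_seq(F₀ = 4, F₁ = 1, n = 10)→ F_2 = F_1 + F_0 = 5
F_3 = F_2 + F_1 = 6
F_4 = F_3 + F_2 = 11
...
= [4, 1, 5, 6, 11, 17, 28, 45, 73, 118]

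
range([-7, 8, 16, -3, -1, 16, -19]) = 35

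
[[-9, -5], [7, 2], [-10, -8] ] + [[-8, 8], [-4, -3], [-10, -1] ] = [[-17, 3], [3, -1], [-20, -9]]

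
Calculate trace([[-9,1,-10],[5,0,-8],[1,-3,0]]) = -9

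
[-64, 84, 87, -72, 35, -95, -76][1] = 84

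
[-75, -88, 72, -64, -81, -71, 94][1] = -88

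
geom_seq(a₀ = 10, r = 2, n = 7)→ a_0 = 10*2^0 = 10
a_1 = 10*2^1 = 20
a_2 = 10*2^2 = 40
...
= [10, 20, 40, 80, 160, 320, 640]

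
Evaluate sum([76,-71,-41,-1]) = -37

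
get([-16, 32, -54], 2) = -54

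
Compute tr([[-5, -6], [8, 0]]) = diagonal: (-5) + 0
= -5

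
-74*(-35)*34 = 88060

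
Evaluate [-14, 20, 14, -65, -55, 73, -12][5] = 73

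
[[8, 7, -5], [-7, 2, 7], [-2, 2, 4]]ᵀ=[[8, -7, -2], [7, 2, 2], [-5, 7, 4]]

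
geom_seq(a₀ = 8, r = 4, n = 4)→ [8, 32, 128, 512]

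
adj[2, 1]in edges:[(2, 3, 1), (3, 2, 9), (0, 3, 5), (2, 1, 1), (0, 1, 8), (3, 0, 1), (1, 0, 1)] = 1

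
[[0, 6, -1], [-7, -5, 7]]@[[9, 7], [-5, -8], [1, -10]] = C[0][0] = (0)*(9) + (6)*(-5) + (-1)*(1) = -31
C[0][1] = (0)*(7) + (6)*(-8) + (-1)*(-10) = -38
C[1][0] = (-7)*(9) + (-5)*(-5) + (7)*(1) = -31
C[1][1] = (-7)*(7) + (-5)*(-8) + (7)*(-10) = -79
= [[-31, -38], [-31, -79]]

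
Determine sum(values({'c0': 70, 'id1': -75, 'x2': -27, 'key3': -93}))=70 + (-75) + (-27) + (-93)
= -125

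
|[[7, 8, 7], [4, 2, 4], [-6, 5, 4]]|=(1)*(7)*det([[2, 4], [5, 4]]) + (-1)*(8)*det([[4, 4], [-6, 4]]) + (1)*(7)*det([[4, 2], [-6, 5]])
= -84 + -320 + 224
= -180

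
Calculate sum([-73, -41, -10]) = -124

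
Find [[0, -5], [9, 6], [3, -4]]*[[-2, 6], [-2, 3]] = C[0][0] = (0)*(-2) + (-5)*(-2) = 10
C[0][1] = (0)*(6) + (-5)*(3) = -15
C[1][0] = (9)*(-2) + (6)*(-2) = -30
C[1][1] = (9)*(6) + (6)*(3) = 72
C[2][0] = (3)*(-2) + (-4)*(-2) = 2
C[2][1] = (3)*(6) + (-4)*(3) = 6
= [[10, -15], [-30, 72], [2, 6]]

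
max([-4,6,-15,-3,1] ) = 6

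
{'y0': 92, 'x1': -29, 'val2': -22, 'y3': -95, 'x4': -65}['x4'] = -65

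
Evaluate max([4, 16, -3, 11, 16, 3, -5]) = 16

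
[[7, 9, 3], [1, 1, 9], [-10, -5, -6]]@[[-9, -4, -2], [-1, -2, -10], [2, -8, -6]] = C[0][0] = (7)*(-9) + (9)*(-1) + (3)*(2) = -66
C[0][1] = (7)*(-4) + (9)*(-2) + (3)*(-8) = -70
C[0][2] = (7)*(-2) + (9)*(-10) + (3)*(-6) = -122
C[1][0] = (1)*(-9) + (1)*(-1) + (9)*(2) = 8
C[1][1] = (1)*(-4) + (1)*(-2) + (9)*(-8) = -78
C[1][2] = (1)*(-2) + (1)*(-10) + (9)*(-6) = -66
... (3 more cells)
= [[-66, -70, -122], [8, -78, -66], [83, 98, 106]]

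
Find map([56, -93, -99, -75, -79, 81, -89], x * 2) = [112, -186, -198, -150, -158, 162, -178]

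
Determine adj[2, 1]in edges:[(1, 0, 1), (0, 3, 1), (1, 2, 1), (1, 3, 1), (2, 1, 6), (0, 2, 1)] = 6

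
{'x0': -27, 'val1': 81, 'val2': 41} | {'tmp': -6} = {'x0': -27, 'val1': 81, 'val2': 41, 'tmp': -6}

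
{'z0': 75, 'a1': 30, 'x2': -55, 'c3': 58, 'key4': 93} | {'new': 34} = {'z0': 75, 'a1': 30, 'x2': -55, 'c3': 58, 'key4': 93, 'new': 34}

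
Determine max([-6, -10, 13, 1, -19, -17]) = 13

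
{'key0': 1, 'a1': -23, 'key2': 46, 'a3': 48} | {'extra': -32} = {'key0': 1, 'a1': -23, 'key2': 46, 'a3': 48, 'extra': -32}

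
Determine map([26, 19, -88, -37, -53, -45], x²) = (26)²=676, (19)²=361, (-88)²=7744, (-37)²=1369, (-53)²=2809, (-45)²=2025
= [676, 361, 7744, 1369, 2809, 2025]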